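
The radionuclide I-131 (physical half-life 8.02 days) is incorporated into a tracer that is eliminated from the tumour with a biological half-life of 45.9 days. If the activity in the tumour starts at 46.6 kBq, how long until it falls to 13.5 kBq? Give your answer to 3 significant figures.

1/t_eff = 1/t_phys + 1/t_biol = 1/8.02 + 1/45.9 = 0.14647 per day.
t_eff = 8.02 × 45.9 / (8.02 + 45.9) ≈ 6.8271 days.
n = log₂(46.6/13.5) ≈ 1.7874; t = 1.7874 × 6.8271 ≈ 12.203 days.

12.2 days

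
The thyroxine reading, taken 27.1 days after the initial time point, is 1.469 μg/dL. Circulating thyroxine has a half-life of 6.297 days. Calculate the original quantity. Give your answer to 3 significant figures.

29.0 μg/dL

Number of half-lives elapsed: n = 27.1/6.297 ≈ 4.3036.
A₀ = A × 2^n = 1.469 × 2^4.3036 = 1.469 × 19.748 ≈ 29.01 μg/dL.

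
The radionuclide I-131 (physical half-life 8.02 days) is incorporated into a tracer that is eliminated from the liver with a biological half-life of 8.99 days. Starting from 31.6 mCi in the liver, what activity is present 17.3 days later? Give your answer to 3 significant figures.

1.87 mCi

1/t_eff = 1/t_phys + 1/t_biol = 1/8.02 + 1/8.99 = 0.23592 per day.
t_eff = 8.02 × 8.99 / (8.02 + 8.99) ≈ 4.2387 days.
Remaining = 31.6 × (1/2)^(17.3/4.2387) = 31.6 × (1/2)^4.0815 ≈ 1.8666 mCi.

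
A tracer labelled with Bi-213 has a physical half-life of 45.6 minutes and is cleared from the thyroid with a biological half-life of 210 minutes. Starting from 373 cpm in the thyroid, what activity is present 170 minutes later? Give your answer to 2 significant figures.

16 cpm

1/t_eff = 1/t_phys + 1/t_biol = 1/45.6 + 1/210 = 0.026692 per minute.
t_eff = 45.6 × 210 / (45.6 + 210) ≈ 37.465 minutes.
Remaining = 373 × (1/2)^(170/37.465) = 373 × (1/2)^4.5376 ≈ 16.06 cpm.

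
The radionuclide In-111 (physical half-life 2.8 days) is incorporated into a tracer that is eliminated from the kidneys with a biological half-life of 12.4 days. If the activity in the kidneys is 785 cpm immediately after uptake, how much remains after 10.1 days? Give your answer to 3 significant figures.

36.6 cpm

1/t_eff = 1/t_phys + 1/t_biol = 1/2.8 + 1/12.4 = 0.43779 per day.
t_eff = 2.8 × 12.4 / (2.8 + 12.4) ≈ 2.2842 days.
Remaining = 785 × (1/2)^(10.1/2.2842) = 785 × (1/2)^4.4217 ≈ 36.628 cpm.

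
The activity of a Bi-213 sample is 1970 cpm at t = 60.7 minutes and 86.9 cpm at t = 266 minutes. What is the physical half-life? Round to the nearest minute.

46 minutes

Over Δt = 266 − 60.7 = 205.3 minutes, the level fell by a factor of 1970/86.9 ≈ 22.67.
n = log₂(22.67) ≈ 4.5027 half-lives, so t½ = 205.3/4.5027 ≈ 45.595 minutes.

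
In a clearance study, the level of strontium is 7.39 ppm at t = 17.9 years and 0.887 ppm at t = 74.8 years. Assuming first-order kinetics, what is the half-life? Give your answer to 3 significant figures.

Over Δt = 74.8 − 17.9 = 56.9 years, the level fell by a factor of 7.39/0.887 ≈ 8.3315.
n = log₂(8.3315) ≈ 3.0586 half-lives, so t½ = 56.9/3.0586 ≈ 18.603 years.

18.6 years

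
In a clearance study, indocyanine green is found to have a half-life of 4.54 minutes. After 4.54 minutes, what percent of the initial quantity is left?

n = 4.54/4.54 ≈ 1 half-life.
Fraction remaining = (1/2)^1 ≈ 0.5, i.e. 50%.

50%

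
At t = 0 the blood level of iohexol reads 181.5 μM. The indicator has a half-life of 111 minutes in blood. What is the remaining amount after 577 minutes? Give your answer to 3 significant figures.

4.94 μM

Number of half-lives: n = 577/111 ≈ 5.1982.
Remaining = 181.5 × (1/2)^5.1982 = 181.5 × 0.027239 ≈ 4.9438 μM.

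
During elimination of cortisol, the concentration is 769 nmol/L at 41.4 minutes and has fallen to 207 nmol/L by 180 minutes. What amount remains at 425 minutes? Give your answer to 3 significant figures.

20.3 nmol/L

Over Δt = 180 − 41.4 = 138.6 minutes, the level fell by a factor of 769/207 ≈ 3.715.
n = log₂(3.715) ≈ 1.8934 half-lives, so t½ = 138.6/1.8934 ≈ 73.203 minutes.
From t = 180 to t = 425: 207 × (1/2)^((425−180)/73.203) ≈ 20.346 nmol/L.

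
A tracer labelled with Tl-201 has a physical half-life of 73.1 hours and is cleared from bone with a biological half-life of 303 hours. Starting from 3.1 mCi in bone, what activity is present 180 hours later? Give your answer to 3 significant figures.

1/t_eff = 1/t_phys + 1/t_biol = 1/73.1 + 1/303 = 0.01698 per hour.
t_eff = 73.1 × 303 / (73.1 + 303) ≈ 58.892 hours.
Remaining = 3.1 × (1/2)^(180/58.892) = 3.1 × (1/2)^3.0564 ≈ 0.37263 mCi.

0.373 mCi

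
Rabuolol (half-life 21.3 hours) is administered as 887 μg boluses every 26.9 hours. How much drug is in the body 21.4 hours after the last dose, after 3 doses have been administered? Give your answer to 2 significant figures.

700 μg

The 3 doses were given 75.2, 48.3, 21.4 hours ago.
Total = 887·(1/2)^(75.2/21.3) + 887·(1/2)^(48.3/21.3) + 887·(1/2)^(21.4/21.3)
      = 76.76 + 184.21 + 442.06 ≈ 703.03 μg.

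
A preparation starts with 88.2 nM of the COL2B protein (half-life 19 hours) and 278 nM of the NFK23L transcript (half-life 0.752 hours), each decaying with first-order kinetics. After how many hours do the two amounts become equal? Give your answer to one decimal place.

Set 88.2·(1/2)^(t/19) = 278·(1/2)^(t/0.752).
Taking log₂: log₂(88.2/278) = t·(1/19 − 1/0.752).
log₂(0.31727) = -1.6562; 1/19 − 1/0.752 = -1.2772.
t = -1.6562 / -1.2772 ≈ 1.2968 hours.

1.3 hours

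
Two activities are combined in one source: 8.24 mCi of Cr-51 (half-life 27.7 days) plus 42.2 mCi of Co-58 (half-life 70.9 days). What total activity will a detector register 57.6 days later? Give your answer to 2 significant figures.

Cr-51: 8.24 × (1/2)^(57.6/27.7) = 8.24 × (1/2)^2.0794 ≈ 1.9497 mCi.
Co-58: 42.2 × (1/2)^(57.6/70.9) = 42.2 × (1/2)^0.81241 ≈ 24.03 mCi.
Total = 1.9497 + 24.03 ≈ 25.98 mCi.

26 mCi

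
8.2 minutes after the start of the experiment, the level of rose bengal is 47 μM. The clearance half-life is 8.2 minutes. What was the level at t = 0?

94 μM

Number of half-lives elapsed: n = 8.2/8.2 ≈ 1.
A₀ = A × 2^n = 47 × 2^1 = 47 × 2 ≈ 94 μM.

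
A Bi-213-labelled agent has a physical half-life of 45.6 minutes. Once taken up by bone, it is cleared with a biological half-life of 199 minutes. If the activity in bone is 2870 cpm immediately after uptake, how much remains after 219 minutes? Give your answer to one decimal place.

1/t_eff = 1/t_phys + 1/t_biol = 1/45.6 + 1/199 = 0.026955 per minute.
t_eff = 45.6 × 199 / (45.6 + 199) ≈ 37.099 minutes.
Remaining = 2870 × (1/2)^(219/37.099) = 2870 × (1/2)^5.9031 ≈ 47.958 cpm.

48.0 cpm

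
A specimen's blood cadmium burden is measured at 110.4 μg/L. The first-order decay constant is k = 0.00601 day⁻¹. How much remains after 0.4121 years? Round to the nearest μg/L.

45 μg/L

t½ = ln 2 / k = 0.69315 / 0.00601 ≈ 115.33 days.
Convert the elapsed time: 0.4121 years = 150.417 days.
Number of half-lives: n = 150.417/115.33 ≈ 1.3042.
Remaining = 110.4 × (1/2)^1.3042 = 110.4 × 0.40495 ≈ 44.706 μg/L.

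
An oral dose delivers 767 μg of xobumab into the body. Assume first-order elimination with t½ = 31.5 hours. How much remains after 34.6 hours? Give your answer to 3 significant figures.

Number of half-lives: n = 34.6/31.5 ≈ 1.0984.
Remaining = 767 × (1/2)^1.0984 = 767 × 0.46703 ≈ 358.21 μg.

358 μg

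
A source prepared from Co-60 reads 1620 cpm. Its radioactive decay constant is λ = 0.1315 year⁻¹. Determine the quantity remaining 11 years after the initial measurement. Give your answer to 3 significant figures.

381 cpm

t½ = ln 2 / λ = 0.69315 / 0.1315 ≈ 5.2711 years.
Number of half-lives: n = 11/5.2711 ≈ 2.0869.
Remaining = 1620 × (1/2)^2.0869 = 1620 × 0.23539 ≈ 381.34 cpm.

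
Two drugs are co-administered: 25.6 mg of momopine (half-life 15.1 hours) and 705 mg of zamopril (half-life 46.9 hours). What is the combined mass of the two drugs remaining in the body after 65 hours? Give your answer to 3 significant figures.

momopine: 25.6 × (1/2)^(65/15.1) = 25.6 × (1/2)^4.3046 ≈ 1.2954 mg.
zamopril: 705 × (1/2)^(65/46.9) = 705 × (1/2)^1.3859 ≈ 269.76 mg.
Total = 1.2954 + 269.76 ≈ 271.06 mg.

271 mg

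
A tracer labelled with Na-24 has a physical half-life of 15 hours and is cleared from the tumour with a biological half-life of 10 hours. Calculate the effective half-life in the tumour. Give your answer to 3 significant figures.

1/t_eff = 1/t_phys + 1/t_biol = 1/15 + 1/10 = 0.16667 per hour.
t_eff = 15 × 10 / (15 + 10) ≈ 6 hours.

6.00 hours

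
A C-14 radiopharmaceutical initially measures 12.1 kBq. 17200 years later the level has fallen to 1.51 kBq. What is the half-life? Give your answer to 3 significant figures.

A/A₀ = 1.51/12.1 ≈ 0.12479.
n = log₂(8.0132) ≈ 3.0024 half-lives elapsed in 17200 years.
t½ = 17200/3.0024 ≈ 5728.8 years.

5730 years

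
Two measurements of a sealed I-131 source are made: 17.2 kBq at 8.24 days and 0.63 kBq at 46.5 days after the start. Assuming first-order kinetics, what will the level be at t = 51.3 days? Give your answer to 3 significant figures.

Over Δt = 46.5 − 8.24 = 38.26 days, the level fell by a factor of 17.2/0.63 ≈ 27.302.
n = log₂(27.302) ≈ 4.7709 half-lives, so t½ = 38.26/4.7709 ≈ 8.0194 days.
From t = 46.5 to t = 51.3: 0.63 × (1/2)^((51.3−46.5)/8.0194) ≈ 0.41606 kBq.

0.416 kBq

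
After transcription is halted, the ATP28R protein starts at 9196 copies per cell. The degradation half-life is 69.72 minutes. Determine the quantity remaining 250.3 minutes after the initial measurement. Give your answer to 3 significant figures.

Number of half-lives: n = 250.3/69.72 ≈ 3.5901.
Remaining = 9196 × (1/2)^3.5901 = 9196 × 0.083039 ≈ 763.62 copies per cell.

764 copies per cell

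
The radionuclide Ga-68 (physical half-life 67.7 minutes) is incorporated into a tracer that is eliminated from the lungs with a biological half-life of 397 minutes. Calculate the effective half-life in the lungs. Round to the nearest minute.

1/t_eff = 1/t_phys + 1/t_biol = 1/67.7 + 1/397 = 0.01729 per minute.
t_eff = 67.7 × 397 / (67.7 + 397) ≈ 57.837 minutes.

58 minutes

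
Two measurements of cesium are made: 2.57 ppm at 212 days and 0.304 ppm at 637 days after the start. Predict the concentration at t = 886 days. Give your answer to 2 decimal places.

Over Δt = 637 − 212 = 425 days, the level fell by a factor of 2.57/0.304 ≈ 8.4539.
n = log₂(8.4539) ≈ 3.0796 half-lives, so t½ = 425/3.0796 ≈ 138 days.
From t = 637 to t = 886: 0.304 × (1/2)^((886−637)/138) ≈ 0.087041 ppm.

0.09 ppm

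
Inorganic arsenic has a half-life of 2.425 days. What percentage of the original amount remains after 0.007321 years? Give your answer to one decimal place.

46.6%

0.007321 years = 2.67217 days.
n = 2.67217/2.425 ≈ 1.1019 half-lives.
Fraction remaining = (1/2)^1.1019 ≈ 0.46589, i.e. 46.589%.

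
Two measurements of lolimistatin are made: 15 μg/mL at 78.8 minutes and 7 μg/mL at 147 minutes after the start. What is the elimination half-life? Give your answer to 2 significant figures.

62 minutes

Over Δt = 147 − 78.8 = 68.2 minutes, the level fell by a factor of 15/7 ≈ 2.1429.
n = log₂(2.1429) ≈ 1.0995 half-lives, so t½ = 68.2/1.0995 ≈ 62.026 minutes.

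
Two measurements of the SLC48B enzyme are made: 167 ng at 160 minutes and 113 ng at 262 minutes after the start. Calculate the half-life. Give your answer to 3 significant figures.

Over Δt = 262 − 160 = 102 minutes, the level fell by a factor of 167/113 ≈ 1.4779.
n = log₂(1.4779) ≈ 0.56353 half-lives, so t½ = 102/0.56353 ≈ 181 minutes.

181 minutes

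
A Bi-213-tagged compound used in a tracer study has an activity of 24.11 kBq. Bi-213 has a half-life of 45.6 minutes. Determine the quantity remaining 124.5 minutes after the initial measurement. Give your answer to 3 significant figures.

3.63 kBq

Number of half-lives: n = 124.5/45.6 ≈ 2.7303.
Remaining = 24.11 × (1/2)^2.7303 = 24.11 × 0.1507 ≈ 3.6333 kBq.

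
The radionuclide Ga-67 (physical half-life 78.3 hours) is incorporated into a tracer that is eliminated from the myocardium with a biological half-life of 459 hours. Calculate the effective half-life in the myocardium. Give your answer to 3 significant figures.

1/t_eff = 1/t_phys + 1/t_biol = 1/78.3 + 1/459 = 0.01495 per hour.
t_eff = 78.3 × 459 / (78.3 + 459) ≈ 66.889 hours.

66.9 hours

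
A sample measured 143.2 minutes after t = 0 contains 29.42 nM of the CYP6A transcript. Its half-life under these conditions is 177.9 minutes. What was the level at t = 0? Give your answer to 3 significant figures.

51.4 nM

Number of half-lives elapsed: n = 143.2/177.9 ≈ 0.80495.
A₀ = A × 2^n = 29.42 × 2^0.80495 = 29.42 × 1.7471 ≈ 51.399 nM.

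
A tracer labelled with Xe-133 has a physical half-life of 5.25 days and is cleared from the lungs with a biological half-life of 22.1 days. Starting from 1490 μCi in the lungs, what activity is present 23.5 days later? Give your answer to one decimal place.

32.0 μCi

1/t_eff = 1/t_phys + 1/t_biol = 1/5.25 + 1/22.1 = 0.23573 per day.
t_eff = 5.25 × 22.1 / (5.25 + 22.1) ≈ 4.2422 days.
Remaining = 1490 × (1/2)^(23.5/4.2422) = 1490 × (1/2)^5.5395 ≈ 32.035 μCi.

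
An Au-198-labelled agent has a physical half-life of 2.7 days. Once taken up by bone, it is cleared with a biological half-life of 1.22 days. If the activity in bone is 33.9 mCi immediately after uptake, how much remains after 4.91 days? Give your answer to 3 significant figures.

0.591 mCi

1/t_eff = 1/t_phys + 1/t_biol = 1/2.7 + 1/1.22 = 1.19 per day.
t_eff = 2.7 × 1.22 / (2.7 + 1.22) ≈ 0.84031 days.
Remaining = 33.9 × (1/2)^(4.91/0.84031) = 33.9 × (1/2)^5.8431 ≈ 0.59054 mCi.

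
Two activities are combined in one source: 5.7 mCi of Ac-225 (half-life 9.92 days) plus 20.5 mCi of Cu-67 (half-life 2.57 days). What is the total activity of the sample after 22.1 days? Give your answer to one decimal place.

Ac-225: 5.7 × (1/2)^(22.1/9.92) = 5.7 × (1/2)^2.2278 ≈ 1.2168 mCi.
Cu-67: 20.5 × (1/2)^(22.1/2.57) = 20.5 × (1/2)^8.5992 ≈ 0.05286 mCi.
Total = 1.2168 + 0.05286 ≈ 1.2697 mCi.

1.3 mCi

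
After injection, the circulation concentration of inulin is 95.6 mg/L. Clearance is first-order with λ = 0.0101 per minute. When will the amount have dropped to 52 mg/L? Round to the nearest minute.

t½ = ln 2 / λ = 0.69315 / 0.0101 ≈ 68.628 minutes.
Fraction remaining = 52/95.6 ≈ 0.54393.
n = log₂(95.6/52) = ln(1.8385)/ln 2 ≈ 0.8785 half-lives.
t = n × t½ = 0.8785 × 68.628 ≈ 60.29 minutes.

60 minutes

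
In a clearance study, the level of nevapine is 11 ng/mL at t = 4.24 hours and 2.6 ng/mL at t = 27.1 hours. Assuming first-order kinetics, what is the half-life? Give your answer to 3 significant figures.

11.0 hours

Over Δt = 27.1 − 4.24 = 22.86 hours, the level fell by a factor of 11/2.6 ≈ 4.2308.
n = log₂(4.2308) ≈ 2.0809 half-lives, so t½ = 22.86/2.0809 ≈ 10.986 hours.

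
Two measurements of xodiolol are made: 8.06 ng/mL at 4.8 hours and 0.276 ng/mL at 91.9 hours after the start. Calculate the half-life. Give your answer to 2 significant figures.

18 hours

Over Δt = 91.9 − 4.8 = 87.1 hours, the level fell by a factor of 8.06/0.276 ≈ 29.203.
n = log₂(29.203) ≈ 4.868 half-lives, so t½ = 87.1/4.868 ≈ 17.892 hours.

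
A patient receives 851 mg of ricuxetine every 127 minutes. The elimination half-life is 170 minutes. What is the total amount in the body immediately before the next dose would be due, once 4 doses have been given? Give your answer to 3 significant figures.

The 4 doses were given 508, 381, 254, 127 minutes ago.
Total = 851·(1/2)^(508/170) + 851·(1/2)^(381/170) + 851·(1/2)^(254/170) + 851·(1/2)^(127/170)
      = 107.25 + 180 + 302.1 + 507.04 ≈ 1096.4 mg.

1100 mg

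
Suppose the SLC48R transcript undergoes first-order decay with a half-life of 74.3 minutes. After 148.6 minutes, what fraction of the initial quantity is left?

n = 148.6/74.3 ≈ 2 half-lives.
Fraction remaining = (1/2)^2 ≈ 0.25.

0.25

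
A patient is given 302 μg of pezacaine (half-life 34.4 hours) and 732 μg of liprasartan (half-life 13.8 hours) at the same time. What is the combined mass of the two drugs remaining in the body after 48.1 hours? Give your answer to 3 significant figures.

180 μg

pezacaine: 302 × (1/2)^(48.1/34.4) = 302 × (1/2)^1.3983 ≈ 114.58 μg.
liprasartan: 732 × (1/2)^(48.1/13.8) = 732 × (1/2)^3.4855 ≈ 65.353 μg.
Total = 114.58 + 65.353 ≈ 179.93 μg.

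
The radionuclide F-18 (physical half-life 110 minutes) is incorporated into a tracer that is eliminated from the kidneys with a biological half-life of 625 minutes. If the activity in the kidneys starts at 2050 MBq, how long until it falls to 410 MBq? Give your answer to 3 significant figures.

217 minutes

1/t_eff = 1/t_phys + 1/t_biol = 1/110 + 1/625 = 0.010691 per minute.
t_eff = 110 × 625 / (110 + 625) ≈ 93.537 minutes.
n = log₂(2050/410) ≈ 2.3219; t = 2.3219 × 93.537 ≈ 217.19 minutes.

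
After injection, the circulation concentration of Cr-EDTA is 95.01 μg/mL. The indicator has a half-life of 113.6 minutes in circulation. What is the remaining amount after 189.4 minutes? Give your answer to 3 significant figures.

Number of half-lives: n = 189.4/113.6 ≈ 1.6673.
Remaining = 95.01 × (1/2)^1.6673 = 95.01 × 0.31485 ≈ 29.914 μg/mL.

29.9 μg/mL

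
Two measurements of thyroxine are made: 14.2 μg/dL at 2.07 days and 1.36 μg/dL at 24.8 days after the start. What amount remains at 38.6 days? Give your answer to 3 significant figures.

Over Δt = 24.8 − 2.07 = 22.73 days, the level fell by a factor of 14.2/1.36 ≈ 10.441.
n = log₂(10.441) ≈ 3.3842 half-lives, so t½ = 22.73/3.3842 ≈ 6.7165 days.
From t = 24.8 to t = 38.6: 1.36 × (1/2)^((38.6−24.8)/6.7165) ≈ 0.32736 μg/dL.

0.327 μg/dL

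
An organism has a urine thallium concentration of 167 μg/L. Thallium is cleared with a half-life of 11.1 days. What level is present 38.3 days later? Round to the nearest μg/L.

Number of half-lives: n = 38.3/11.1 ≈ 3.4505.
Remaining = 167 × (1/2)^3.4505 = 167 × 0.091477 ≈ 15.277 μg/L.

15 μg/L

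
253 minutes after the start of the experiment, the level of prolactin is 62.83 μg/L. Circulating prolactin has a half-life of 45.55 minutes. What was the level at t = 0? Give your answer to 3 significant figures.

2950 μg/L

Number of half-lives elapsed: n = 253/45.55 ≈ 5.5543.
A₀ = A × 2^n = 62.83 × 2^5.5543 = 62.83 × 46.992 ≈ 2952.5 μg/L.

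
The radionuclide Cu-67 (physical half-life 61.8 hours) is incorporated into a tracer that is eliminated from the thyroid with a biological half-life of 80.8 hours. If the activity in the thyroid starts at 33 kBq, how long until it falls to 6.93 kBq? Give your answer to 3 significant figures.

78.8 hours

1/t_eff = 1/t_phys + 1/t_biol = 1/61.8 + 1/80.8 = 0.028557 per hour.
t_eff = 61.8 × 80.8 / (61.8 + 80.8) ≈ 35.017 hours.
n = log₂(33/6.93) ≈ 2.2515; t = 2.2515 × 35.017 ≈ 78.842 hours.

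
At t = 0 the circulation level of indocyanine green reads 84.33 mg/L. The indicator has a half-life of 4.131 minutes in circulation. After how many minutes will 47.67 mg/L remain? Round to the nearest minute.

3 minutes

Fraction remaining = 47.67/84.33 ≈ 0.56528.
n = log₂(84.33/47.67) = ln(1.769)/ln 2 ≈ 0.82296 half-lives.
t = n × t½ = 0.82296 × 4.131 ≈ 3.3997 minutes.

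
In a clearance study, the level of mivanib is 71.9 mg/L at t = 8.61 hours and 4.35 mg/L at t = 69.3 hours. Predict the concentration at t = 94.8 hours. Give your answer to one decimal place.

Over Δt = 69.3 − 8.61 = 60.69 hours, the level fell by a factor of 71.9/4.35 ≈ 16.529.
n = log₂(16.529) ≈ 4.0469 half-lives, so t½ = 60.69/4.0469 ≈ 14.997 hours.
From t = 69.3 to t = 94.8: 4.35 × (1/2)^((94.8−69.3)/14.997) ≈ 1.3385 mg/L.

1.3 mg/L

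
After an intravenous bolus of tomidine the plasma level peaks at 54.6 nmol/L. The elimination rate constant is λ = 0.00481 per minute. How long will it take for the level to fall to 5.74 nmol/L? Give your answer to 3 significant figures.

t½ = ln 2 / λ = 0.69315 / 0.00481 ≈ 144.11 minutes.
Fraction remaining = 5.74/54.6 ≈ 0.10513.
n = log₂(54.6/5.74) = ln(9.5122)/ln 2 ≈ 3.2498 half-lives.
t = n × t½ = 3.2498 × 144.11 ≈ 468.31 minutes.

468 minutes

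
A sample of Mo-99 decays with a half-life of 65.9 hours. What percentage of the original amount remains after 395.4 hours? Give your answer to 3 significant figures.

n = 395.4/65.9 ≈ 6 half-lives.
Fraction remaining = (1/2)^6 ≈ 0.015625, i.e. 1.5625%.

1.56%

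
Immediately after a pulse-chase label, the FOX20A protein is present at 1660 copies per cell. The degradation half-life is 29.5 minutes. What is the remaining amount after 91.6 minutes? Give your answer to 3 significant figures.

193 copies per cell

Number of half-lives: n = 91.6/29.5 ≈ 3.1051.
Remaining = 1660 × (1/2)^3.1051 = 1660 × 0.11622 ≈ 192.92 copies per cell.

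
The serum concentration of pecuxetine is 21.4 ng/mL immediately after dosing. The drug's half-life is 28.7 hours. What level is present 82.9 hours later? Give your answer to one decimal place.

Number of half-lives: n = 82.9/28.7 ≈ 2.8885.
Remaining = 21.4 × (1/2)^2.8885 = 21.4 × 0.13504 ≈ 2.8899 ng/mL.

2.9 ng/mL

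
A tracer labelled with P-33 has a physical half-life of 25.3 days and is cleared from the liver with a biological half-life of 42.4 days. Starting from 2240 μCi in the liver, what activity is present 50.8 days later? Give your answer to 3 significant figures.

243 μCi

1/t_eff = 1/t_phys + 1/t_biol = 1/25.3 + 1/42.4 = 0.063111 per day.
t_eff = 25.3 × 42.4 / (25.3 + 42.4) ≈ 15.845 days.
Remaining = 2240 × (1/2)^(50.8/15.845) = 2240 × (1/2)^3.206 ≈ 242.74 μCi.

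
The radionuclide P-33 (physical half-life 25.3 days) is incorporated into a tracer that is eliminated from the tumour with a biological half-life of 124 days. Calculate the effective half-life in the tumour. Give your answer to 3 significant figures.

1/t_eff = 1/t_phys + 1/t_biol = 1/25.3 + 1/124 = 0.04759 per day.
t_eff = 25.3 × 124 / (25.3 + 124) ≈ 21.013 days.

21.0 days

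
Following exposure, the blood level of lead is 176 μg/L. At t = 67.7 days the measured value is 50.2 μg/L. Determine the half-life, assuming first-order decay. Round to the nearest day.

37 days

A/A₀ = 50.2/176 ≈ 0.28523.
n = log₂(3.506) ≈ 1.8098 half-lives elapsed in 67.7 days.
t½ = 67.7/1.8098 ≈ 37.407 days.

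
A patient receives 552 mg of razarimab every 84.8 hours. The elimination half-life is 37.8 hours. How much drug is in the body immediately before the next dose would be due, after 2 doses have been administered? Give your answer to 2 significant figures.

140 mg

The 2 doses were given 169.6, 84.8 hours ago.
Total = 552·(1/2)^(169.6/37.8) + 552·(1/2)^(84.8/37.8)
      = 24.62 + 116.58 ≈ 141.2 mg.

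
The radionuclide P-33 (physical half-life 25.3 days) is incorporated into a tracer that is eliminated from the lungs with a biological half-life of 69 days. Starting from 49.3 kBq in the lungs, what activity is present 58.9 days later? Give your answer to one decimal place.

1/t_eff = 1/t_phys + 1/t_biol = 1/25.3 + 1/69 = 0.054018 per day.
t_eff = 25.3 × 69 / (25.3 + 69) ≈ 18.512 days.
Remaining = 49.3 × (1/2)^(58.9/18.512) = 49.3 × (1/2)^3.1817 ≈ 5.4333 kBq.

5.4 kBq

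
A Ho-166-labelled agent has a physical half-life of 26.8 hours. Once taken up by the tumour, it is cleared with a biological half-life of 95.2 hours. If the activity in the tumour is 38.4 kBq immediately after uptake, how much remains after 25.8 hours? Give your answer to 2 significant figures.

1/t_eff = 1/t_phys + 1/t_biol = 1/26.8 + 1/95.2 = 0.047818 per hour.
t_eff = 26.8 × 95.2 / (26.8 + 95.2) ≈ 20.913 hours.
Remaining = 38.4 × (1/2)^(25.8/20.913) = 38.4 × (1/2)^1.2337 ≈ 16.329 kBq.

16 kBq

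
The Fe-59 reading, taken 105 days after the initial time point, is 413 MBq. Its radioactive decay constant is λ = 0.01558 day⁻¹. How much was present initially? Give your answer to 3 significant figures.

2120 MBq

t½ = ln 2 / λ = 0.69315 / 0.01558 ≈ 44.49 days.
Number of half-lives elapsed: n = 105/44.49 ≈ 2.3601.
A₀ = A × 2^n = 413 × 2^2.3601 = 413 × 5.1341 ≈ 2120.4 MBq.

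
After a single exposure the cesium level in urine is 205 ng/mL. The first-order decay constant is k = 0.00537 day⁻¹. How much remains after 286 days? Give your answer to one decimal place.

44.1 ng/mL

t½ = ln 2 / k = 0.69315 / 0.00537 ≈ 129.08 days.
Number of half-lives: n = 286/129.08 ≈ 2.2157.
Remaining = 205 × (1/2)^2.2157 = 205 × 0.21528 ≈ 44.132 ng/mL.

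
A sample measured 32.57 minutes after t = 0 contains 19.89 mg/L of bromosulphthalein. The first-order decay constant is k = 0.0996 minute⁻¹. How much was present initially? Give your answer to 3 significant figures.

510 mg/L

t½ = ln 2 / k = 0.69315 / 0.0996 ≈ 6.9593 minutes.
Number of half-lives elapsed: n = 32.57/6.9593 ≈ 4.6801.
A₀ = A × 2^n = 19.89 × 2^4.6801 = 19.89 × 25.635 ≈ 509.89 mg/L.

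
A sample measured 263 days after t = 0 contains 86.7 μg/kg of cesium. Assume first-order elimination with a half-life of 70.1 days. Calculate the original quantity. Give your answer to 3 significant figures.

Number of half-lives elapsed: n = 263/70.1 ≈ 3.7518.
A₀ = A × 2^n = 86.7 × 2^3.7518 = 86.7 × 13.471 ≈ 1167.9 μg/kg.

1170 μg/kg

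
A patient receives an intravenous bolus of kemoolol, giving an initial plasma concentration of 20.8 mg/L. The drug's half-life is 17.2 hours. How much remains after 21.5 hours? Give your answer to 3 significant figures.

8.75 mg/L

Number of half-lives: n = 21.5/17.2 ≈ 1.25.
Remaining = 20.8 × (1/2)^1.25 = 20.8 × 0.42045 ≈ 8.7453 mg/L.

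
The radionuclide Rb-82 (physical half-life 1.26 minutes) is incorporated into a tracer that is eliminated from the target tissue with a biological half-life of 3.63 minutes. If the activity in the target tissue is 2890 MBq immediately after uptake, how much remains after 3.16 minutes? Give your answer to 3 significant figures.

278 MBq

1/t_eff = 1/t_phys + 1/t_biol = 1/1.26 + 1/3.63 = 1.0691 per minute.
t_eff = 1.26 × 3.63 / (1.26 + 3.63) ≈ 0.93534 minutes.
Remaining = 2890 × (1/2)^(3.16/0.93534) = 2890 × (1/2)^3.3785 ≈ 277.89 MBq.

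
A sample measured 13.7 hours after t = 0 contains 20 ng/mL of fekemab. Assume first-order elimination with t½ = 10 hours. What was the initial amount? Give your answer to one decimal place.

Number of half-lives elapsed: n = 13.7/10 ≈ 1.37.
A₀ = A × 2^n = 20 × 2^1.37 = 20 × 2.5847 ≈ 51.694 ng/mL.

51.7 ng/mL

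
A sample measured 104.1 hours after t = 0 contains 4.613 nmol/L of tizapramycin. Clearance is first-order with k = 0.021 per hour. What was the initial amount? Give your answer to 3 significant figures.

41.1 nmol/L

t½ = ln 2 / k = 0.69315 / 0.021 ≈ 33.007 hours.
Number of half-lives elapsed: n = 104.1/33.007 ≈ 3.1539.
A₀ = A × 2^n = 4.613 × 2^3.1539 = 4.613 × 8.9004 ≈ 41.058 nmol/L.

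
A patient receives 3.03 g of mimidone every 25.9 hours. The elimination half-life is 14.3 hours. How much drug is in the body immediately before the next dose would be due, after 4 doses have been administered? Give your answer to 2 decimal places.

1.20 g

The 4 doses were given 103.6, 77.7, 51.8, 25.9 hours ago.
Total = 3.03·(1/2)^(103.6/14.3) + 3.03·(1/2)^(77.7/14.3) + 3.03·(1/2)^(51.8/14.3) + 3.03·(1/2)^(25.9/14.3)
      = 0.019978 + 0.070109 + 0.24604 + 0.86342 ≈ 1.1995 g.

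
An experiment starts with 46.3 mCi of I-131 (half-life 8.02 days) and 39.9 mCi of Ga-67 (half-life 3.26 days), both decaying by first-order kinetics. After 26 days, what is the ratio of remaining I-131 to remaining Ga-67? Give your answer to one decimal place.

30.9

I-131: 46.3 × (1/2)^(26/8.02) = 46.3 × (1/2)^3.2419 ≈ 4.8941 mCi.
Ga-67: 39.9 × (1/2)^(26/3.26) = 39.9 × (1/2)^7.9755 ≈ 0.15853 mCi.
Ratio ≈ 4.8941 / 0.15853 ≈ 30.871.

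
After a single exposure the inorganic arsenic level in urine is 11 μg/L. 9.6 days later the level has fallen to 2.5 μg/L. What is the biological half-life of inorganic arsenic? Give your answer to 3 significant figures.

4.49 days

A/A₀ = 2.5/11 ≈ 0.22727.
n = log₂(4.4) ≈ 2.1375 half-lives elapsed in 9.6 days.
t½ = 9.6/2.1375 ≈ 4.4912 days.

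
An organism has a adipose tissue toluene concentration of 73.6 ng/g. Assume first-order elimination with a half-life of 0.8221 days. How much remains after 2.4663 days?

Elapsed time is 3 half-lives (2.4663/0.8221).
Each half-life halves the amount: 73.6 × (1/2)^3 = 73.6/8 = 9.2 ng/g.

9.2 ng/g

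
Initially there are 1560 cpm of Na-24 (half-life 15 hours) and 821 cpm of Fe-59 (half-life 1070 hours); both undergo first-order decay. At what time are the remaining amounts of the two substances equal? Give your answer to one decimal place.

14.1 hours

Set 1560·(1/2)^(t/15) = 821·(1/2)^(t/1070).
Taking log₂: log₂(1560/821) = t·(1/15 − 1/1070).
log₂(1.9001) = 0.92609; 1/15 − 1/1070 = 0.065732.
t = 0.92609 / 0.065732 ≈ 14.089 hours.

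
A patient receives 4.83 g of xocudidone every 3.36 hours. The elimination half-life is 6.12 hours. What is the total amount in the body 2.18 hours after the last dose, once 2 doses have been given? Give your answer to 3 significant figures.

The 2 doses were given 5.54, 2.18 hours ago.
Total = 4.83·(1/2)^(5.54/6.12) + 4.83·(1/2)^(2.18/6.12)
      = 2.579 + 3.7733 ≈ 6.3522 g.

6.35 g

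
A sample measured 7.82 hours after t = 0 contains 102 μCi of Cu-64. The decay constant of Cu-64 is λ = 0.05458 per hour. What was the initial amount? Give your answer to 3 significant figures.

156 μCi

t½ = ln 2 / λ = 0.69315 / 0.05458 ≈ 12.7 hours.
Number of half-lives elapsed: n = 7.82/12.7 ≈ 0.61576.
A₀ = A × 2^n = 102 × 2^0.61576 = 102 × 1.5324 ≈ 156.3 μCi.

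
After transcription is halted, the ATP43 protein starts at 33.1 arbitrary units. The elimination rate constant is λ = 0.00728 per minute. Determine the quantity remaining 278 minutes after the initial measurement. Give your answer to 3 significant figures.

4.37 arbitrary units

t½ = ln 2 / λ = 0.69315 / 0.00728 ≈ 95.213 minutes.
Number of half-lives: n = 278/95.213 ≈ 2.9198.
Remaining = 33.1 × (1/2)^2.9198 = 33.1 × 0.13215 ≈ 4.3741 arbitrary units.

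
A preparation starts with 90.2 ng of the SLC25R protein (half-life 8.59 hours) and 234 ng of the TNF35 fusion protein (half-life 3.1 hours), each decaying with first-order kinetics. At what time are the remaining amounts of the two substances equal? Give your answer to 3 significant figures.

Set 90.2·(1/2)^(t/8.59) = 234·(1/2)^(t/3.1).
Taking log₂: log₂(90.2/234) = t·(1/8.59 − 1/3.1).
log₂(0.38547) = -1.3753; 1/8.59 − 1/3.1 = -0.20617.
t = -1.3753 / -0.20617 ≈ 6.6709 hours.

6.67 hours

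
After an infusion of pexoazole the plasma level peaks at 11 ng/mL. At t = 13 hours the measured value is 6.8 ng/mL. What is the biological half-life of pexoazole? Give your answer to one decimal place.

A/A₀ = 6.8/11 ≈ 0.61818.
n = log₂(1.6176) ≈ 0.6939 half-lives elapsed in 13 hours.
t½ = 13/0.6939 ≈ 18.735 hours.

18.7 hours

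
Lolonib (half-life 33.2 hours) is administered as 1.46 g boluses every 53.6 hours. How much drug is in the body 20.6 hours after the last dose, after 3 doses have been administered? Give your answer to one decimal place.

1.4 g

The 3 doses were given 127.8, 74.2, 20.6 hours ago.
Total = 1.46·(1/2)^(127.8/33.2) + 1.46·(1/2)^(74.2/33.2) + 1.46·(1/2)^(20.6/33.2)
      = 0.10129 + 0.31015 + 0.94966 ≈ 1.3611 g.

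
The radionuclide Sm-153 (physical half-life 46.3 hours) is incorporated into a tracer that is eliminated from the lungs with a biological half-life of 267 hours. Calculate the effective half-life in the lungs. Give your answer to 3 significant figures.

39.5 hours

1/t_eff = 1/t_phys + 1/t_biol = 1/46.3 + 1/267 = 0.025344 per hour.
t_eff = 46.3 × 267 / (46.3 + 267) ≈ 39.458 hours.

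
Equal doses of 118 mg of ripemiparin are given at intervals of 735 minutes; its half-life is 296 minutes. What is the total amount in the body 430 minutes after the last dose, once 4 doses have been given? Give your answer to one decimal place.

52.4 mg

The 4 doses were given 2635, 1900, 1165, 430 minutes ago.
Total = 118·(1/2)^(2635/296) + 118·(1/2)^(1900/296) + 118·(1/2)^(1165/296) + 118·(1/2)^(430/296)
      = 0.24666 + 1.3791 + 7.7105 + 43.11 ≈ 52.446 mg.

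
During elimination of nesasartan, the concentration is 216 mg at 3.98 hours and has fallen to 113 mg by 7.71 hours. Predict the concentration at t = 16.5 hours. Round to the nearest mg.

Over Δt = 7.71 − 3.98 = 3.73 hours, the level fell by a factor of 216/113 ≈ 1.9115.
n = log₂(1.9115) ≈ 0.93471 half-lives, so t½ = 3.73/0.93471 ≈ 3.9905 hours.
From t = 7.71 to t = 16.5: 113 × (1/2)^((16.5−7.71)/3.9905) ≈ 24.547 mg.

25 mg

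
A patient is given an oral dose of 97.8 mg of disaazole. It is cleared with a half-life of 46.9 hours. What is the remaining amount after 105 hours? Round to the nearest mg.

21 mg

Number of half-lives: n = 105/46.9 ≈ 2.2388.
Remaining = 97.8 × (1/2)^2.2388 = 97.8 × 0.21186 ≈ 20.72 mg.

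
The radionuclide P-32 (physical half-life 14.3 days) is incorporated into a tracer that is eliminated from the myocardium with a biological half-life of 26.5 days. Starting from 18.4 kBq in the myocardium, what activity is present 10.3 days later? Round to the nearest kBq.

1/t_eff = 1/t_phys + 1/t_biol = 1/14.3 + 1/26.5 = 0.10767 per day.
t_eff = 14.3 × 26.5 / (14.3 + 26.5) ≈ 9.288 days.
Remaining = 18.4 × (1/2)^(10.3/9.288) = 18.4 × (1/2)^1.109 ≈ 8.5308 kBq.

9 kBq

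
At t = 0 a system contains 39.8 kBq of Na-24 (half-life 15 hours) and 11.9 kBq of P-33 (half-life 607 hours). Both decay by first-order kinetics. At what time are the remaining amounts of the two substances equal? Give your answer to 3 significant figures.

Set 39.8·(1/2)^(t/15) = 11.9·(1/2)^(t/607).
Taking log₂: log₂(39.8/11.9) = t·(1/15 − 1/607).
log₂(3.3445) = 1.7418; 1/15 − 1/607 = 0.065019.
t = 1.7418 / 0.065019 ≈ 26.789 hours.

26.8 hours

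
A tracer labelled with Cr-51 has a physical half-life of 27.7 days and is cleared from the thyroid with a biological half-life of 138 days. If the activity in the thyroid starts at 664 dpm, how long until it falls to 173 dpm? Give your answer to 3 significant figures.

1/t_eff = 1/t_phys + 1/t_biol = 1/27.7 + 1/138 = 0.043347 per day.
t_eff = 27.7 × 138 / (27.7 + 138) ≈ 23.069 days.
n = log₂(664/173) ≈ 1.9404; t = 1.9404 × 23.069 ≈ 44.764 days.

44.8 days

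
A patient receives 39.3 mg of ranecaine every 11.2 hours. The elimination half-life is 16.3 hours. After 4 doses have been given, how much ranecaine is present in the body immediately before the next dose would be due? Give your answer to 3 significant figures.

54.8 mg

The 4 doses were given 44.8, 33.6, 22.4, 11.2 hours ago.
Total = 39.3·(1/2)^(44.8/16.3) + 39.3·(1/2)^(33.6/16.3) + 39.3·(1/2)^(22.4/16.3) + 39.3·(1/2)^(11.2/16.3)
      = 5.8482 + 9.416 + 15.16 + 24.409 ≈ 54.833 mg.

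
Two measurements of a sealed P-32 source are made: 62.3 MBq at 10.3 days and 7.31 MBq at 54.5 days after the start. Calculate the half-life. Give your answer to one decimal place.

Over Δt = 54.5 − 10.3 = 44.2 days, the level fell by a factor of 62.3/7.31 ≈ 8.5226.
n = log₂(8.5226) ≈ 3.0913 half-lives, so t½ = 44.2/3.0913 ≈ 14.298 days.

14.3 days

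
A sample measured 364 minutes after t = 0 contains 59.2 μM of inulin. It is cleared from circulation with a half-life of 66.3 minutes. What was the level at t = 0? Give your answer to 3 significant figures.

Number of half-lives elapsed: n = 364/66.3 ≈ 5.4902.
A₀ = A × 2^n = 59.2 × 2^5.4902 = 59.2 × 44.948 ≈ 2660.9 μM.

2660 μM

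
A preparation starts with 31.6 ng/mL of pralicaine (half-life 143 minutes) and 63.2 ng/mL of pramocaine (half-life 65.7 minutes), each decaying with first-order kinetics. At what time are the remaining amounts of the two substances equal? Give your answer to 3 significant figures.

122 minutes

Set 31.6·(1/2)^(t/143) = 63.2·(1/2)^(t/65.7).
Taking log₂: log₂(31.6/63.2) = t·(1/143 − 1/65.7).
log₂(0.5) = -1; 1/143 − 1/65.7 = -0.0082277.
t = -1 / -0.0082277 ≈ 121.54 minutes.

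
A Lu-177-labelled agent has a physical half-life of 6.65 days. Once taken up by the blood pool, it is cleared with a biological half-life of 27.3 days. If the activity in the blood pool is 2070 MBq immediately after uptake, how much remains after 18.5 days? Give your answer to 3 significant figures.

1/t_eff = 1/t_phys + 1/t_biol = 1/6.65 + 1/27.3 = 0.18701 per day.
t_eff = 6.65 × 27.3 / (6.65 + 27.3) ≈ 5.3474 days.
Remaining = 2070 × (1/2)^(18.5/5.3474) = 2070 × (1/2)^3.4596 ≈ 188.16 MBq.

188 MBq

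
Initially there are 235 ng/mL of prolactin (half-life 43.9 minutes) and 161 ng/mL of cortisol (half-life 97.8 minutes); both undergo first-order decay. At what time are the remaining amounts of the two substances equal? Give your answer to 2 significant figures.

Set 235·(1/2)^(t/43.9) = 161·(1/2)^(t/97.8).
Taking log₂: log₂(235/161) = t·(1/43.9 − 1/97.8).
log₂(1.4596) = 0.5456; 1/43.9 − 1/97.8 = 0.012554.
t = 0.5456 / 0.012554 ≈ 43.46 minutes.

43 minutes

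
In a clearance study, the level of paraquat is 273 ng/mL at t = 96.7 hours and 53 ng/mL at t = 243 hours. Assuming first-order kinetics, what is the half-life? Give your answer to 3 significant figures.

61.9 hours

Over Δt = 243 − 96.7 = 146.3 hours, the level fell by a factor of 273/53 ≈ 5.1509.
n = log₂(5.1509) ≈ 2.3648 half-lives, so t½ = 146.3/2.3648 ≈ 61.865 hours.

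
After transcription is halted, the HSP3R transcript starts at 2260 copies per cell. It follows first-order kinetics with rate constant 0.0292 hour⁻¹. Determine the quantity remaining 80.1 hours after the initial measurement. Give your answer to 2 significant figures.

t½ = ln 2 / λ = 0.69315 / 0.0292 ≈ 23.738 hours.
Number of half-lives: n = 80.1/23.738 ≈ 3.3743.
Remaining = 2260 × (1/2)^3.3743 = 2260 × 0.096432 ≈ 217.94 copies per cell.

220 copies per cell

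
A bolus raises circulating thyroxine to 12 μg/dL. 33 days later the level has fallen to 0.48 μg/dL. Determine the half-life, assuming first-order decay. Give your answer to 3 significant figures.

A/A₀ = 0.48/12 ≈ 0.04.
n = log₂(25) ≈ 4.6439 half-lives elapsed in 33 days.
t½ = 33/4.6439 ≈ 7.1062 days.

7.11 days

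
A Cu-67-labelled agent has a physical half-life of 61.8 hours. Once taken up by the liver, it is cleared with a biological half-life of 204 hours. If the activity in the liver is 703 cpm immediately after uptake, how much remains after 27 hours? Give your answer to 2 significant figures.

470 cpm

1/t_eff = 1/t_phys + 1/t_biol = 1/61.8 + 1/204 = 0.021083 per hour.
t_eff = 61.8 × 204 / (61.8 + 204) ≈ 47.431 hours.
Remaining = 703 × (1/2)^(27/47.431) = 703 × (1/2)^0.56925 ≈ 473.8 cpm.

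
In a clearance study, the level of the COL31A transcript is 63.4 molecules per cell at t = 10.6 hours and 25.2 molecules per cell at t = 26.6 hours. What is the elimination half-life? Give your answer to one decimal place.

Over Δt = 26.6 − 10.6 = 16 hours, the level fell by a factor of 63.4/25.2 ≈ 2.5159.
n = log₂(2.5159) ≈ 1.3311 half-lives, so t½ = 16/1.3311 ≈ 12.021 hours.

12.0 hours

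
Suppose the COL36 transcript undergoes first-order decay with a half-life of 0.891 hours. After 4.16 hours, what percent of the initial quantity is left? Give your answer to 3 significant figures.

3.93%

n = 4.16/0.891 ≈ 4.6689 half-lives.
Fraction remaining = (1/2)^4.6689 ≈ 0.039311, i.e. 3.9311%.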